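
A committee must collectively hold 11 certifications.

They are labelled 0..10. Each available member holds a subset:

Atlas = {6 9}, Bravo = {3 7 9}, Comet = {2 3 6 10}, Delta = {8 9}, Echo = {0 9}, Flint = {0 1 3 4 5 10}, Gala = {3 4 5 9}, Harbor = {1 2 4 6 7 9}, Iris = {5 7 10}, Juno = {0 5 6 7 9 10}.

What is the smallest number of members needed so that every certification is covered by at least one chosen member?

Take {Delta, Flint, Harbor}. Their union is {0, 1, 2, 3, 4, 5, 6, 7, 8, 9, 10}, which is all 11 certifications.
Only Delta contains 8, so Delta is forced; the remaining 9 certifications need at least 2 more members (each remaining member adds at most 6) — so at least 3 members are needed, and 3 is optimal.

3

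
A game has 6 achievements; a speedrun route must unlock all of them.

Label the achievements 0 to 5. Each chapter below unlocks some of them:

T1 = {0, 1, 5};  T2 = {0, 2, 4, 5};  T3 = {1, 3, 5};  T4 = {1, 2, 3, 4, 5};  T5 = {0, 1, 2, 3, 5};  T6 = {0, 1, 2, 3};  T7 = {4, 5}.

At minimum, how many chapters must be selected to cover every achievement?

Take {T2, T5}. Their union is {0, 1, 2, 3, 4, 5}, which is all 6 achievements.
No single chapter has all 6 achievements (the largest, T4, has 5), so 2 is optimal.

2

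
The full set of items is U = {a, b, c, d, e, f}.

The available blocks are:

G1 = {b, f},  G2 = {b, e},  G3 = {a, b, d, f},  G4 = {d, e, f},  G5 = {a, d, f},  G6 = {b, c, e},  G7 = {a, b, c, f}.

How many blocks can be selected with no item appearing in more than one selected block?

2

G5, G6 are pairwise disjoint (G5={a,d,f}; G6={b,c,e}).
Every remaining block overlaps one of these, and no 3 of the listed blocks are pairwise disjoint, so 2 is the maximum.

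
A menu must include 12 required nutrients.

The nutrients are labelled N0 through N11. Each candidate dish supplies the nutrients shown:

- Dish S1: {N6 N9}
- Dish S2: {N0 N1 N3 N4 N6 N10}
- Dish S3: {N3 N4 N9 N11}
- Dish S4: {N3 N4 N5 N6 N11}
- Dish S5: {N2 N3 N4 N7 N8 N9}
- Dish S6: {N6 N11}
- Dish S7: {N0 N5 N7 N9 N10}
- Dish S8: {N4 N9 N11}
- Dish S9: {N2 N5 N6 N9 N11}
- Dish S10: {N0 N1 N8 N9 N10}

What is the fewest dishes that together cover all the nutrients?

3

Take {S2, S4, S5}. Their union is {N0, N1, N2, N3, N4, N5, N6, N7, N8, N9, N10, N11}, which is all 12 nutrients.
No 2 of the 10 dishes cover everything (all 45 combinations miss at least one nutrient), so 3 is optimal.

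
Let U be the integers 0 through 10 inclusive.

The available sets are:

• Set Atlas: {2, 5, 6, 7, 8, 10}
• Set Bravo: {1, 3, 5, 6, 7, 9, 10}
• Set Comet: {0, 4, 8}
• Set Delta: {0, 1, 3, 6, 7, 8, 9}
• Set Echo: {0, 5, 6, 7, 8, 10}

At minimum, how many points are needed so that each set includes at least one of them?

2

Take H = {0, 10}. Each listed set contains at least one of these, so H is a hitting set of size 2.
The sets Bravo, Comet are pairwise disjoint, so any hitting set needs a separate point for each — at least 2. Hence 2 is optimal.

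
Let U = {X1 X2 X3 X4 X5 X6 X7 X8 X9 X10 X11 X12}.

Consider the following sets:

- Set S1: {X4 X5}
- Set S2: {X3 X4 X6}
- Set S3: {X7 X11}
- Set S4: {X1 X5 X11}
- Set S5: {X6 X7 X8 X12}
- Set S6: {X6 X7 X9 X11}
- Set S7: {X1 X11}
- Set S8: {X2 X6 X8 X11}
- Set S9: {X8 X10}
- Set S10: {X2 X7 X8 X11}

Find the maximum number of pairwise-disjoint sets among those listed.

S1, S3, S9 are pairwise disjoint (S1={X4,X5}; S3={X7,X11}; S9={X8,X10}).
Every remaining set overlaps one of these, and no 4 of the listed sets are pairwise disjoint, so 3 is the maximum.

3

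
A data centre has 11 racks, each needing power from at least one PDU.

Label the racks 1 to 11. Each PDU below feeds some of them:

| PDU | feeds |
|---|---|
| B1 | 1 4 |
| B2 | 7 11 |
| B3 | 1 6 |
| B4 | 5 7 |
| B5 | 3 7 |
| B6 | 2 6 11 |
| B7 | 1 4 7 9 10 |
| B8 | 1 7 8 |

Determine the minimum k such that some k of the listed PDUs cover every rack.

B4 and B5 and B6 and B7 and B8 together: B4 ∪ B5 ∪ B6 ∪ B7 ∪ B8 = {1, 2, 3, 4, 5, 6, 7, 8, 9, 10, 11} — every rack is covered.
No 4 of the 8 PDUs cover everything (all 70 combinations miss at least one rack), so 5 is optimal.

5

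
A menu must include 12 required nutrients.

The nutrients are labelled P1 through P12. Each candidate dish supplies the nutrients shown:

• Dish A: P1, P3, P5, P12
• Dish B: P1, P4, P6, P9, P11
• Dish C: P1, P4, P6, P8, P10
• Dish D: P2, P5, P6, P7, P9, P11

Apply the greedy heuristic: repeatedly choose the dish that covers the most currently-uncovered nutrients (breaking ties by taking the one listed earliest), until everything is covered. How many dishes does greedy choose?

3

Greedy: pick D (covers 6 new) → pick C (covers 4 new) → pick A (covers 2 new). Total picks: 3.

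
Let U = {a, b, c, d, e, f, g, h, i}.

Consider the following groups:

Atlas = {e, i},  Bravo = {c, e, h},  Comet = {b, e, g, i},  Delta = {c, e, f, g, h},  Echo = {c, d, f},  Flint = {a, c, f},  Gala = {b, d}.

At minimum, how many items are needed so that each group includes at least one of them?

The 3 items {a, d, e} hit every group.
The groups Atlas, Flint, Gala are pairwise disjoint, so any hitting set needs a separate item for each — at least 3. Hence 3 is optimal.

3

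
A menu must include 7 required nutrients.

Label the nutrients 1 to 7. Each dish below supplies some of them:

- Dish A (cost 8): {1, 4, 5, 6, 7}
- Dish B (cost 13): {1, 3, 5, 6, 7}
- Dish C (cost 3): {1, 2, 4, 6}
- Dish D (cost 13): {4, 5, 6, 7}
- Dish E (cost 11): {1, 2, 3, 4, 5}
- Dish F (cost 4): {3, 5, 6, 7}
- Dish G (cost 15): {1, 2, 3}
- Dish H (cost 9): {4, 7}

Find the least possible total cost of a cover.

7

C, F together cover every nutrient (C ∪ F = {1, 2, 3, 4, 5, 6, 7}); total cost 3 + 4 = 7.
No covering selection has total cost below 7.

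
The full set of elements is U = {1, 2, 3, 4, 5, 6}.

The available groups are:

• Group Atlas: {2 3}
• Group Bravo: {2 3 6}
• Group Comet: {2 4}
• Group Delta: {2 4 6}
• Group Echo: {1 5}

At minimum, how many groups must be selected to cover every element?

3

Bravo, Delta, and Echo cover everything between them: the union {1, 2, 3, 4, 5, 6} is all of U.
Only Echo contains 1, so Echo is forced; the remaining 4 elements need at least 2 more groups (each remaining group adds at most 3) — so at least 3 groups are needed, and 3 is optimal.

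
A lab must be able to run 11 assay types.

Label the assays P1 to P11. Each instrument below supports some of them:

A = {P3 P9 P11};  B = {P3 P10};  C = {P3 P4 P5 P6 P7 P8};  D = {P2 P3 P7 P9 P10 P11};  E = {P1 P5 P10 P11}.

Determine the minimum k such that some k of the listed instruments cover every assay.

C and D and E together: C ∪ D ∪ E = {P1, P2, P3, P4, P5, P6, P7, P8, P9, P10, P11} — every assay is covered.
Only E contains P1, so E is forced; the remaining 7 assays need at least 2 more instruments (each remaining instrument adds at most 5) — so at least 3 instruments are needed, and 3 is optimal.

3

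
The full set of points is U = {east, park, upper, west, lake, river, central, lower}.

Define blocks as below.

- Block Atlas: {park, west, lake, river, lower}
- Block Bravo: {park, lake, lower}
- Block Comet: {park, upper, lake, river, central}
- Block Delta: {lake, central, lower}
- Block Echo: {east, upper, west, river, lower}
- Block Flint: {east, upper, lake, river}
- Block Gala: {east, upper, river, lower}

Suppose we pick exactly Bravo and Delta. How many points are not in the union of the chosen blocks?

4

Union of Bravo, Delta = {park, lake, central, lower}.
Not covered: east, upper, west, river — 4 points.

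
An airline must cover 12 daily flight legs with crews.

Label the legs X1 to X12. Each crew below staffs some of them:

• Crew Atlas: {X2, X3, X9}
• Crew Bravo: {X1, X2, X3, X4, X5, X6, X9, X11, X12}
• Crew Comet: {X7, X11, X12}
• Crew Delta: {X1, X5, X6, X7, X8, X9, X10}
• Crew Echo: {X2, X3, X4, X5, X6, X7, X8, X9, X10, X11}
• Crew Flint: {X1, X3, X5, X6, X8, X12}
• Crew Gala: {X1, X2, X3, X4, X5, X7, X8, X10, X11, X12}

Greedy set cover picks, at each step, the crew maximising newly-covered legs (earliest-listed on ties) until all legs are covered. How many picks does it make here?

2

Greedy: pick Echo (covers 10 new) → pick Bravo (covers 2 new). Total picks: 2.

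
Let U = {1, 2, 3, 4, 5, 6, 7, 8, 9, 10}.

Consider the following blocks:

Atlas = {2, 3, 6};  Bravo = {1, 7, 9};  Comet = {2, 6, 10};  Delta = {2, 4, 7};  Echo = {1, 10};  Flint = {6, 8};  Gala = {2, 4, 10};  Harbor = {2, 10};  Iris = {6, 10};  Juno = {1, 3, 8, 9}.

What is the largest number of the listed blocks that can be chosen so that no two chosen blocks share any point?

3

Bravo, Flint, Harbor are pairwise disjoint (Bravo={1,7,9}; Flint={6,8}; Harbor={2,10}).
Every remaining block overlaps one of these, and no 4 of the listed blocks are pairwise disjoint, so 3 is the maximum.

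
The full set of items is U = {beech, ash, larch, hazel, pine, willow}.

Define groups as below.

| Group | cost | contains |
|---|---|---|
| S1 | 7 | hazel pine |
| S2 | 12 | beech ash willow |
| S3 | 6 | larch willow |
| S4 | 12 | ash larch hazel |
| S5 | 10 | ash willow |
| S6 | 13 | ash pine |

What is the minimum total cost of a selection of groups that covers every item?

S1, S2, S3 together cover every item (S1 ∪ S2 ∪ S3 = {beech, ash, larch, hazel, pine, willow}); total cost 7 + 12 + 6 = 25.
No covering selection has total cost below 25.

25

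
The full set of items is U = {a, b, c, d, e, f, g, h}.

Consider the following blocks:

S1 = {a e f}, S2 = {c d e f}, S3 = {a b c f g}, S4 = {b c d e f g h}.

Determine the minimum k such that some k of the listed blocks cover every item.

Take {S3, S4}. Their union is {a, b, c, d, e, f, g, h}, which is all 8 items.
No single block has all 8 items (the largest, S4, has 7), so 2 is optimal.

2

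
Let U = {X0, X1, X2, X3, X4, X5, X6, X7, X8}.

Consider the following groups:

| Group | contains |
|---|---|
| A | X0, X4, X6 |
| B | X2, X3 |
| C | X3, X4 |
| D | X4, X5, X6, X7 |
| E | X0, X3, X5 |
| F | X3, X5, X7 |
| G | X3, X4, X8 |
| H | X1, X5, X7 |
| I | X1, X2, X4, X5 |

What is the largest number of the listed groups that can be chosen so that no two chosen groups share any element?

3

A, B, H are pairwise disjoint (A={X0,X4,X6}; B={X2,X3}; H={X1,X5,X7}).
Every remaining group overlaps one of these, and no 4 of the listed groups are pairwise disjoint, so 3 is the maximum.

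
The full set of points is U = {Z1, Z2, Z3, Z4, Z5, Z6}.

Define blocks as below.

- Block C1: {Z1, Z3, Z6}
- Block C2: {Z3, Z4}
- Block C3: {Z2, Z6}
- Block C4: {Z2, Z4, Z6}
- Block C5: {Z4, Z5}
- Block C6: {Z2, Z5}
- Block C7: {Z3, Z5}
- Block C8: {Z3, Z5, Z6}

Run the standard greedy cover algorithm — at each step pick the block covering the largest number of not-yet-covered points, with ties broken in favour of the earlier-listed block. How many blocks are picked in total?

3

Greedy: pick C1 (covers 3 new) → pick C4 (covers 2 new) → pick C5 (covers 1 new). Total picks: 3.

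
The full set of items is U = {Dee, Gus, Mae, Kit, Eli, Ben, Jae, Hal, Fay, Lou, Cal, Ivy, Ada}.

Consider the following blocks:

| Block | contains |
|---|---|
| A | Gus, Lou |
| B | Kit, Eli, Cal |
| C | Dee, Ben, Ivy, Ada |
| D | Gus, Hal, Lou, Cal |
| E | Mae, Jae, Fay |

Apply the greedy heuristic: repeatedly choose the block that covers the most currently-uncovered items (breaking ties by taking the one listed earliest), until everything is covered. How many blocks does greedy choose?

Greedy: pick C (covers 4 new) → pick D (covers 4 new) → pick E (covers 3 new) → pick B (covers 2 new). Total picks: 4.

4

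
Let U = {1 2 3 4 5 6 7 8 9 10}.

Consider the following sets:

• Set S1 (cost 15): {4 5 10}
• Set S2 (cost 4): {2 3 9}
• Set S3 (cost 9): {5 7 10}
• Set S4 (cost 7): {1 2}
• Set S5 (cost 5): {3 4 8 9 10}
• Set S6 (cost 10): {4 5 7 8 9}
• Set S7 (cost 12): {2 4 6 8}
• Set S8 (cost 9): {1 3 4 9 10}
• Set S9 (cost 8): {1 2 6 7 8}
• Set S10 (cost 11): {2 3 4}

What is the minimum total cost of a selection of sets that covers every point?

S3, S5, S9 together cover every point (S3 ∪ S5 ∪ S9 = {1, 2, 3, 4, 5, 6, 7, 8, 9, 10}); total cost 9 + 5 + 8 = 22.
No covering selection has total cost below 22.

22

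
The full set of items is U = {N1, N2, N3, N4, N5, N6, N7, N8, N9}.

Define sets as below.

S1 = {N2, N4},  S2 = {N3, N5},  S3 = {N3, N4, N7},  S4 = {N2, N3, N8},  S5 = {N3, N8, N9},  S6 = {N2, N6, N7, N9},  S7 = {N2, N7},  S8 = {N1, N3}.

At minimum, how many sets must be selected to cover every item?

S1 and S2 and S5 and S6 and S8 together: S1 ∪ S2 ∪ S5 ∪ S6 ∪ S8 = {N1, N2, N3, N4, N5, N6, N7, N8, N9} — every item is covered.
No 4 of the 8 sets cover everything (all 70 combinations miss at least one item), so 5 is optimal.

5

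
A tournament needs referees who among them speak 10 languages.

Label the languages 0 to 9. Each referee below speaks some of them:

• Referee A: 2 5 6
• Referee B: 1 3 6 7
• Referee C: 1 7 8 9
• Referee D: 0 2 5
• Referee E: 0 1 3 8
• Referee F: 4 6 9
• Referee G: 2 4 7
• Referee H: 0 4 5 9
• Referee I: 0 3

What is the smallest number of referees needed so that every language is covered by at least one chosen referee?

4

E and F and G and H together: E ∪ F ∪ G ∪ H = {0, 1, 2, 3, 4, 5, 6, 7, 8, 9} — every language is covered.
No 3 of the 9 referees cover everything (all 84 combinations miss at least one language), so 4 is optimal.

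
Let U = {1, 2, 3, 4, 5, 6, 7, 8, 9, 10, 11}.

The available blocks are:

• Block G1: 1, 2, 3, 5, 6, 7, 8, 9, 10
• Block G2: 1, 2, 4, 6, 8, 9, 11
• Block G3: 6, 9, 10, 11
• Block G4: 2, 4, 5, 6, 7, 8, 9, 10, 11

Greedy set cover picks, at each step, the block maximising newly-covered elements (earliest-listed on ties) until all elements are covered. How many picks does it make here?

Greedy: pick G1 (covers 9 new) → pick G2 (covers 2 new). Total picks: 2.

2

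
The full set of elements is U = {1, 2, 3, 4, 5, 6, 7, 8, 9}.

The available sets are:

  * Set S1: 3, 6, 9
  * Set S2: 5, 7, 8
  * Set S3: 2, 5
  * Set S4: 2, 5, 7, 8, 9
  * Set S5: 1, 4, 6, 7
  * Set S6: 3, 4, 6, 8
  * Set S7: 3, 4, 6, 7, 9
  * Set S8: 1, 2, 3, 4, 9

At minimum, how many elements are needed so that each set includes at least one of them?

The 3 elements {4, 5, 9} hit every set.
No choice of 2 elements meets every set, so 3 is the minimum.

3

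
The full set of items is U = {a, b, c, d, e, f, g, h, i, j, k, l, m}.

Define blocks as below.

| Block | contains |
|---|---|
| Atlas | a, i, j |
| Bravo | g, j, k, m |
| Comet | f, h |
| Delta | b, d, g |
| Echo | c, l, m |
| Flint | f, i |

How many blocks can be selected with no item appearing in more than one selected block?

4

Atlas, Comet, Delta, Echo are pairwise disjoint (Atlas={a,i,j}; Comet={f,h}; Delta={b,d,g}; Echo={c,l,m}).
Every remaining block overlaps one of these, and no 5 of the listed blocks are pairwise disjoint, so 4 is the maximum.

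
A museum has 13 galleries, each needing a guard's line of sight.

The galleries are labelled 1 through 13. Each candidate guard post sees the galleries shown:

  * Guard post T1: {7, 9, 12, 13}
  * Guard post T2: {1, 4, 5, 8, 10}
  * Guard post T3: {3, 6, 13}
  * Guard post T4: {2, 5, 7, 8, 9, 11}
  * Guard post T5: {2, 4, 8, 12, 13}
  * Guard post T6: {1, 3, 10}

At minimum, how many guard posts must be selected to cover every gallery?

4

Take {T2, T3, T4, T5}. Their union is {1, 2, 3, 4, 5, 6, 7, 8, 9, 10, 11, 12, 13}, which is all 13 galleries.
Only T4 contains 11, so T4 is forced; the remaining 7 galleries need at least 3 more guard posts (each remaining guard post adds at most 3) — so at least 4 guard posts are needed, and 4 is optimal.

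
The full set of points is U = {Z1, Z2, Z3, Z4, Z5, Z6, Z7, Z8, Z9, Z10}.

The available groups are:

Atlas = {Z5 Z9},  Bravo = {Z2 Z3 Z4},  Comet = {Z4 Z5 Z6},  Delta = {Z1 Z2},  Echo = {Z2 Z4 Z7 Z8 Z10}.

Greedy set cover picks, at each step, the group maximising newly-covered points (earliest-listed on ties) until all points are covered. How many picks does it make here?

Greedy: pick Echo (covers 5 new) → pick Atlas (covers 2 new) → pick Bravo (covers 1 new) → pick Comet (covers 1 new) → pick Delta (covers 1 new). Total picks: 5.

5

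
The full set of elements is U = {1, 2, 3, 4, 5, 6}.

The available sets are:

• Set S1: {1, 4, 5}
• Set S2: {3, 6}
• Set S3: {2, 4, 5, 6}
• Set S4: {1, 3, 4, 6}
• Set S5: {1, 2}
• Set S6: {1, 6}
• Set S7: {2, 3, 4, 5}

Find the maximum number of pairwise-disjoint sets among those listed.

2

S2, S5 are pairwise disjoint (S2={3,6}; S5={1,2}).
Every remaining set overlaps one of these, and no 3 of the listed sets are pairwise disjoint, so 2 is the maximum.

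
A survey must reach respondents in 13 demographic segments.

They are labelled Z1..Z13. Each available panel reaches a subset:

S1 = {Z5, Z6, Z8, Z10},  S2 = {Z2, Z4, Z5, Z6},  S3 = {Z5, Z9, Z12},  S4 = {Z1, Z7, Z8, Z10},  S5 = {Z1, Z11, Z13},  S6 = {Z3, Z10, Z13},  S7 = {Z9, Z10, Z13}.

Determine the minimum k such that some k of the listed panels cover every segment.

5

S2 and S3 and S4 and S5 and S6 together: S2 ∪ S3 ∪ S4 ∪ S5 ∪ S6 = {Z1, Z2, Z3, Z4, Z5, Z6, Z7, Z8, Z9, Z10, Z11, Z12, Z13} — every segment is covered.
No 4 of the 7 panels cover everything (all 35 combinations miss at least one segment), so 5 is optimal.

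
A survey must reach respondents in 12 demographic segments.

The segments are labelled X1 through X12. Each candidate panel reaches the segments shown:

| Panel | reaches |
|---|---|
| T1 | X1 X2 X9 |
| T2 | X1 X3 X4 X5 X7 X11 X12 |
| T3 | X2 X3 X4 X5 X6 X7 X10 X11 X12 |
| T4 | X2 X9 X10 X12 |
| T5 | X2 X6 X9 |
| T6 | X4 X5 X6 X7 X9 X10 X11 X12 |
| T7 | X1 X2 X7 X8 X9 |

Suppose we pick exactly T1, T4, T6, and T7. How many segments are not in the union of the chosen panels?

Union of T1, T4, T6, T7 = {X1, X2, X4, X5, X6, X7, X8, X9, X10, X11, X12}.
Not covered: X3 — 1 segment.

1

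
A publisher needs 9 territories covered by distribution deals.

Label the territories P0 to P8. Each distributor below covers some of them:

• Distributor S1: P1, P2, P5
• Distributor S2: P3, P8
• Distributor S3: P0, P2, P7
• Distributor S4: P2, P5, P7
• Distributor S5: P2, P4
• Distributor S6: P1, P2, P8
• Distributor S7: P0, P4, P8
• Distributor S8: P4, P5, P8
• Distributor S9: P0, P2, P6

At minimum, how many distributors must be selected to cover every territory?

5

S1 and S2 and S3 and S8 and S9 together: S1 ∪ S2 ∪ S3 ∪ S8 ∪ S9 = {P0, P1, P2, P3, P4, P5, P6, P7, P8} — every territory is covered.
No 4 of the 9 distributors cover everything (all 126 combinations miss at least one territory), so 5 is optimal.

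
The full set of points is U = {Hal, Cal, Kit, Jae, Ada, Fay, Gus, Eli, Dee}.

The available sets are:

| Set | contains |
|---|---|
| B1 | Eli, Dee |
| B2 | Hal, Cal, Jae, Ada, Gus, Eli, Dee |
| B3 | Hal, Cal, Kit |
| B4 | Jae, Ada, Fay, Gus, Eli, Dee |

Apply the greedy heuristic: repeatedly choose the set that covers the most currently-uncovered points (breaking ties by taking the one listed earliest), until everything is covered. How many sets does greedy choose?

3

Greedy: pick B2 (covers 7 new) → pick B3 (covers 1 new) → pick B4 (covers 1 new). Total picks: 3.
(The true minimum cover uses only 2 sets, so greedy is not optimal here.)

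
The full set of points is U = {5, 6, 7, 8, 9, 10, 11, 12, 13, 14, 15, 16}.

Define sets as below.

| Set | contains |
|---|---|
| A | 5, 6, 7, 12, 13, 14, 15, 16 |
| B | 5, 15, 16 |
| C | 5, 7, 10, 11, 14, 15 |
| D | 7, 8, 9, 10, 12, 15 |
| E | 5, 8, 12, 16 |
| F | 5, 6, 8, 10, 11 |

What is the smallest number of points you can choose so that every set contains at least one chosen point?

2

Take H = {5, 10}. Each listed set contains at least one of these, so H is a hitting set of size 2.
No single point lies in every set, so at least 2 are needed and 2 is optimal.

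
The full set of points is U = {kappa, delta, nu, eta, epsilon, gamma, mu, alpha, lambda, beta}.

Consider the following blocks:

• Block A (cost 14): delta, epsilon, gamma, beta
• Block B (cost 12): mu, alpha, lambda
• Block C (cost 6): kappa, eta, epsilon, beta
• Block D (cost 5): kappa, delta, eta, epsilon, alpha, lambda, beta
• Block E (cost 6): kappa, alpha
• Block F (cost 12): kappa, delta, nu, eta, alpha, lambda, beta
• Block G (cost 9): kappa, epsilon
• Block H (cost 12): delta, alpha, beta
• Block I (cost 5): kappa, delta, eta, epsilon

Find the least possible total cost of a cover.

38

A, B, F together cover every point (A ∪ B ∪ F = {kappa, delta, nu, eta, epsilon, gamma, mu, alpha, lambda, beta}); total cost 14 + 12 + 12 = 38.
The greedy pick D, B, F, A costs 43; no covering selection beats 38.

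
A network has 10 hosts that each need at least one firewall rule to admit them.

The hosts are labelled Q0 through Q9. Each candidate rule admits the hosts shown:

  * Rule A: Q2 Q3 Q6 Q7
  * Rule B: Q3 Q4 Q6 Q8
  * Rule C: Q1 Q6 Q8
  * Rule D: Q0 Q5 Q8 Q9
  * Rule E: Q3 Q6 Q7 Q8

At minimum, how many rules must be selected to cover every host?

4

Take {A, B, C, D}. Their union is {Q0, Q1, Q2, Q3, Q4, Q5, Q6, Q7, Q8, Q9}, which is all 10 hosts.
Only C contains Q1, so C is forced; the remaining 7 hosts need at least 3 more rules (each remaining rule adds at most 3) — so at least 4 rules are needed, and 4 is optimal.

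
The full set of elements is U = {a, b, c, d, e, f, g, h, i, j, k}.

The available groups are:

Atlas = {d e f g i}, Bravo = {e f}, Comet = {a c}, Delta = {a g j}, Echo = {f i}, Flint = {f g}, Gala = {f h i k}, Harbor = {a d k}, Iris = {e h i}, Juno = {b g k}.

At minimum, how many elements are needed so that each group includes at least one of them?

4

The 4 elements {a, b, f, h} hit every group.
No choice of 3 elements meets every group, so 4 is the minimum.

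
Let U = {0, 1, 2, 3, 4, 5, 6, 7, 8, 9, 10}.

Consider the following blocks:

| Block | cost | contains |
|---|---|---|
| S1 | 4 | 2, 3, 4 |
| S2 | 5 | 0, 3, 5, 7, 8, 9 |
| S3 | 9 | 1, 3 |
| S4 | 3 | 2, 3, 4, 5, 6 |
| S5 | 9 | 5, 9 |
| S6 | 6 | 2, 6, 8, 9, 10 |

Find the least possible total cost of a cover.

23

S2, S3, S4, S6 together cover every item (S2 ∪ S3 ∪ S4 ∪ S6 = {0, 1, 2, 3, 4, 5, 6, 7, 8, 9, 10}); total cost 5 + 9 + 3 + 6 = 23.
No covering selection has total cost below 23.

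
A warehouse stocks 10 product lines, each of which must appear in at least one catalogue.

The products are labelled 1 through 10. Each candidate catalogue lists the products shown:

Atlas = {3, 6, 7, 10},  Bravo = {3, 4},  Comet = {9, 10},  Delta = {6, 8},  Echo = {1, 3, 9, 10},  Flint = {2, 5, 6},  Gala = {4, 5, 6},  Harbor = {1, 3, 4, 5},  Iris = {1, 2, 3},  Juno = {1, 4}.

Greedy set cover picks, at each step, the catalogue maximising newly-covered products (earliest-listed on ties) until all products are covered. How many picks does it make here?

5

Greedy: pick Atlas (covers 4 new) → pick Harbor (covers 3 new) → pick Comet (covers 1 new) → pick Delta (covers 1 new) → pick Flint (covers 1 new). Total picks: 5.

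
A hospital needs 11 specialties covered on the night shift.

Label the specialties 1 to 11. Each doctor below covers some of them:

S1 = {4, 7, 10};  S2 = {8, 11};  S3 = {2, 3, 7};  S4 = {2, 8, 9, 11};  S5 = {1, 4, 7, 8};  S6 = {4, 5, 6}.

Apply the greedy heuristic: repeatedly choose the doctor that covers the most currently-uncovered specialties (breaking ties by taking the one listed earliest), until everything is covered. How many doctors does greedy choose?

Greedy: pick S4 (covers 4 new) → pick S1 (covers 3 new) → pick S6 (covers 2 new) → pick S3 (covers 1 new) → pick S5 (covers 1 new). Total picks: 5.

5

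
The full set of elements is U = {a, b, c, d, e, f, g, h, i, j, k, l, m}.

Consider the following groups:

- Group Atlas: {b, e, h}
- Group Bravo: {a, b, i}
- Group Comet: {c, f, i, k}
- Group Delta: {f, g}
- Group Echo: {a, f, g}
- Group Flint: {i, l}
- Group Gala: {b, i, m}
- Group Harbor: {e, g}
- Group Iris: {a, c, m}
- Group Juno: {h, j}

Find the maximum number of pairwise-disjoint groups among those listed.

4

Flint, Harbor, Iris, Juno are pairwise disjoint (Flint={i,l}; Harbor={e,g}; Iris={a,c,m}; Juno={h,j}).
Every remaining group overlaps one of these, and no 5 of the listed groups are pairwise disjoint, so 4 is the maximum.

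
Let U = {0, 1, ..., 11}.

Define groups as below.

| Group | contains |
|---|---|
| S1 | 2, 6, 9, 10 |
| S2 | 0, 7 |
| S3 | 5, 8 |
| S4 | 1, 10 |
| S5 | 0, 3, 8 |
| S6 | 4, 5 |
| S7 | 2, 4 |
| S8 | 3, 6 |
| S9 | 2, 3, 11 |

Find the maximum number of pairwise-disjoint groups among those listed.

5

S2, S3, S4, S7, S8 are pairwise disjoint (S2={0,7}; S3={5,8}; S4={1,10}; S7={2,4}; S8={3,6}).
Every remaining group overlaps one of these, and no 6 of the listed groups are pairwise disjoint, so 5 is the maximum.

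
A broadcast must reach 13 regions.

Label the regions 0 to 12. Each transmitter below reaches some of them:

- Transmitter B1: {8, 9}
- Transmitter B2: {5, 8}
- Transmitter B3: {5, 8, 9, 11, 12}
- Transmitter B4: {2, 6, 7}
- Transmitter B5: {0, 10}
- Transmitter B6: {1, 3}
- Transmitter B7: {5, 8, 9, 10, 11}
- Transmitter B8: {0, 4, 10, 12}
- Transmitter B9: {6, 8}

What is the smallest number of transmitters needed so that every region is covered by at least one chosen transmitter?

4

B3 and B4 and B6 and B8 together: B3 ∪ B4 ∪ B6 ∪ B8 = {0, 1, 2, 3, 4, 5, 6, 7, 8, 9, 10, 11, 12} — every region is covered.
Only B6 contains 1, so B6 is forced; the remaining 11 regions need at least 3 more transmitters (each remaining transmitter adds at most 5) — so at least 4 transmitters are needed, and 4 is optimal.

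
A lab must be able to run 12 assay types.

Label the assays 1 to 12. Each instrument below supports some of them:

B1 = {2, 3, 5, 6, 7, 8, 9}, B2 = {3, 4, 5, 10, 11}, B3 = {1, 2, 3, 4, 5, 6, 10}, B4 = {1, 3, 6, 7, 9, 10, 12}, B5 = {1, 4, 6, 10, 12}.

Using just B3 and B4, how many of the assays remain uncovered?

Union of B3, B4 = {1, 2, 3, 4, 5, 6, 7, 9, 10, 12}.
Not covered: 8, 11 — 2 assays.

2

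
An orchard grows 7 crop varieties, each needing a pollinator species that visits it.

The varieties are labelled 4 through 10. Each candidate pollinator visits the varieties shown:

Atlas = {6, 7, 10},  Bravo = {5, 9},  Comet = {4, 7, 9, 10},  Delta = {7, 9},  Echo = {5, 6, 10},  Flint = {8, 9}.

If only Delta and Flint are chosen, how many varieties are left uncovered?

4

Union of Delta, Flint = {7, 8, 9}.
Not covered: 4, 5, 6, 10 — 4 varieties.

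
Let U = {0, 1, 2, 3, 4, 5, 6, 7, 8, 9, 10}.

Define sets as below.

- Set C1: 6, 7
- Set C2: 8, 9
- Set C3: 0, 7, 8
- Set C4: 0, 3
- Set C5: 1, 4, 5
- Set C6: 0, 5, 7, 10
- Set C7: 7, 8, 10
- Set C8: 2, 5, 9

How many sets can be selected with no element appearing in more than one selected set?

C1, C2, C4, C5 are pairwise disjoint (C1={6,7}; C2={8,9}; C4={0,3}; C5={1,4,5}).
Every remaining set overlaps one of these, and no 5 of the listed sets are pairwise disjoint, so 4 is the maximum.

4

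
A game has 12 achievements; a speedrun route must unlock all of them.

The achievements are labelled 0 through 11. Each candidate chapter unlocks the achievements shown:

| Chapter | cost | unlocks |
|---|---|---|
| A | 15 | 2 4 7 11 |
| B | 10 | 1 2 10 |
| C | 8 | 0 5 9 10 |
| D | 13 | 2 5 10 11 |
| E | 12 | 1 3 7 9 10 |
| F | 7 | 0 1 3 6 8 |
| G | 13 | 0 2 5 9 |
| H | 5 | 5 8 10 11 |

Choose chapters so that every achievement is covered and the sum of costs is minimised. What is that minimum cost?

A, C, F together cover every achievement (A ∪ C ∪ F = {0, 1, 2, 3, 4, 5, 6, 7, 8, 9, 10, 11}); total cost 15 + 8 + 7 = 30.
The greedy pick H, F, A, C costs 35; no covering selection beats 30.

30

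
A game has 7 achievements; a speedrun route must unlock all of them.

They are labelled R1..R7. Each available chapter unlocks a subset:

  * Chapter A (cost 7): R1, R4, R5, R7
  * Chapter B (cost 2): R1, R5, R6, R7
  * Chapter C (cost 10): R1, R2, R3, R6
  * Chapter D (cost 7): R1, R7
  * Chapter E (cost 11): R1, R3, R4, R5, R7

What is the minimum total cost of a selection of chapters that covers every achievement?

17

A, C together cover every achievement (A ∪ C = {R1, R2, R3, R4, R5, R6, R7}); total cost 7 + 10 = 17.
The greedy pick B, C, A costs 19; no covering selection beats 17.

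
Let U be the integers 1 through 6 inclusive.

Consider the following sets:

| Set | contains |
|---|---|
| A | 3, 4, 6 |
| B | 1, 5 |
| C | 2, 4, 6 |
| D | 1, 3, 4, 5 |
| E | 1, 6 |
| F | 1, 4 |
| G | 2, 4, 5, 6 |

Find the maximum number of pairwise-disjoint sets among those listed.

2

A, B are pairwise disjoint (A={3,4,6}; B={1,5}).
Every remaining set overlaps one of these, and no 3 of the listed sets are pairwise disjoint, so 2 is the maximum.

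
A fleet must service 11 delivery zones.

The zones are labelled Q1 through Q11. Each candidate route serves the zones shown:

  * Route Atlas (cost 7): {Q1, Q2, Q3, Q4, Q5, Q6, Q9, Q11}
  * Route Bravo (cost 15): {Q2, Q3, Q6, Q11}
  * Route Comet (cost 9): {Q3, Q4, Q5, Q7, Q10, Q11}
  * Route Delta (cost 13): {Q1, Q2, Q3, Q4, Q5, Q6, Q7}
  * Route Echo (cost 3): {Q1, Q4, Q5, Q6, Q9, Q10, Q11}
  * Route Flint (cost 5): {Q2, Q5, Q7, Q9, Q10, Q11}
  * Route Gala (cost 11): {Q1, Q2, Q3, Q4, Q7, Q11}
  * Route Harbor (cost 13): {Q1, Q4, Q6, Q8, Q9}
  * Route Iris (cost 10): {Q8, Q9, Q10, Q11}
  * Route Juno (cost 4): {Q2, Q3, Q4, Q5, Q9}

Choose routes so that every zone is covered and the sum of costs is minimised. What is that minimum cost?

22

Echo, Flint, Iris, Juno together cover every zone (Echo ∪ Flint ∪ Iris ∪ Juno = {Q1, Q2, Q3, Q4, Q5, Q6, Q7, Q8, Q9, Q10, Q11}); total cost 3 + 5 + 10 + 4 = 22.
No covering selection has total cost below 22.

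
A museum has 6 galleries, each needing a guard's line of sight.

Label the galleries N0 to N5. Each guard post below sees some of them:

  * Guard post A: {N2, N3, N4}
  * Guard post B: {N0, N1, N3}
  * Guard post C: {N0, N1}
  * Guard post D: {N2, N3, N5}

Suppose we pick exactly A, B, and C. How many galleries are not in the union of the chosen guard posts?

Union of A, B, C = {N0, N1, N2, N3, N4}.
Not covered: N5 — 1 gallery.

1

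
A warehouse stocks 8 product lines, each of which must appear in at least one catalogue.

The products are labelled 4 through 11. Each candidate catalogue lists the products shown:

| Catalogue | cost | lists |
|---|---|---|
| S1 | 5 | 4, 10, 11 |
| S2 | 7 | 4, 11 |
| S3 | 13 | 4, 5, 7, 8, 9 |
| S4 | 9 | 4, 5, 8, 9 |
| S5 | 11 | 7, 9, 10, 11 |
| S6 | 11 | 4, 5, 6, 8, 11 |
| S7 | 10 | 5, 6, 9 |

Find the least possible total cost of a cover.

22

S5, S6 together cover every product (S5 ∪ S6 = {4, 5, 6, 7, 8, 9, 10, 11}); total cost 11 + 11 = 22.
The greedy pick S1, S4, S7, S5 costs 35; no covering selection beats 22.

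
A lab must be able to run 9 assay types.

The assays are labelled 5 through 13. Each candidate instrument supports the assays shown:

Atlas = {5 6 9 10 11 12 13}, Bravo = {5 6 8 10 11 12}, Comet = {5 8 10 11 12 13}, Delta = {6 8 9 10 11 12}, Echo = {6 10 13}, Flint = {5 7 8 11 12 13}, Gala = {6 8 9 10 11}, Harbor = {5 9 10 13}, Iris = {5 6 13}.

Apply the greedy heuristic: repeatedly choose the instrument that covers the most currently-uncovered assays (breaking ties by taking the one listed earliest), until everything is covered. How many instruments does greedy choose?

2

Greedy: pick Atlas (covers 7 new) → pick Flint (covers 2 new). Total picks: 2.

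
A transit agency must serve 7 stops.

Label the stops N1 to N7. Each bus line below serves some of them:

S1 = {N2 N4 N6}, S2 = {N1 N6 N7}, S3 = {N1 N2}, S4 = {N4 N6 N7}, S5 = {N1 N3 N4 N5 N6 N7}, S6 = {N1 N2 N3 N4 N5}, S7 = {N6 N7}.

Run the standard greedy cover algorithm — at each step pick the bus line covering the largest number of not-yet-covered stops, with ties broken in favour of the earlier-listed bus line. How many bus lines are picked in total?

Greedy: pick S5 (covers 6 new) → pick S1 (covers 1 new). Total picks: 2.

2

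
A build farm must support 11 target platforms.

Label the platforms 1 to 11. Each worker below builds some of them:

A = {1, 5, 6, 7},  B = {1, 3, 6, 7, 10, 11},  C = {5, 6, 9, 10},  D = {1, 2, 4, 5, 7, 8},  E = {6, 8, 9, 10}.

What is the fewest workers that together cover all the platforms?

B and C and D together: B ∪ C ∪ D = {1, 2, 3, 4, 5, 6, 7, 8, 9, 10, 11} — every platform is covered.
Only D contains 2, so D is forced; the remaining 5 platforms need at least 2 more workers (each remaining worker adds at most 4) — so at least 3 workers are needed, and 3 is optimal.

3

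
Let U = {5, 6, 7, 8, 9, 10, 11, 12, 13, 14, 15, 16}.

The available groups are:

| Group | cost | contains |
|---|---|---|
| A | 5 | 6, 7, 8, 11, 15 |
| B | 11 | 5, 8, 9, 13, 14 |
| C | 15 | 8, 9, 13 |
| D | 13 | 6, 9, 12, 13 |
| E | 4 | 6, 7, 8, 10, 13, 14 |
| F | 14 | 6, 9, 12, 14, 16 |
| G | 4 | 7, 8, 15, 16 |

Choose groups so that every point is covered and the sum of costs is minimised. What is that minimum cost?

34

A, B, E, F together cover every point (A ∪ B ∪ E ∪ F = {5, 6, 7, 8, 9, 10, 11, 12, 13, 14, 15, 16}); total cost 5 + 11 + 4 + 14 = 34.
The greedy pick E, G, A, B, D costs 37; no covering selection beats 34.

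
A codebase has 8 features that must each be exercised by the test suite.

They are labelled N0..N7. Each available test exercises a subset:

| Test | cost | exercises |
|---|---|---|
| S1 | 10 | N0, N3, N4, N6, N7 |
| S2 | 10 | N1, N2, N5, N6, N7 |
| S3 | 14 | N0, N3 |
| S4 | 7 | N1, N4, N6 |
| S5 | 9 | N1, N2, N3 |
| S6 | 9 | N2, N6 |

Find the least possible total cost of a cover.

20

S1, S2 together cover every feature (S1 ∪ S2 = {N0, N1, N2, N3, N4, N5, N6, N7}); total cost 10 + 10 = 20.
No covering selection has total cost below 20.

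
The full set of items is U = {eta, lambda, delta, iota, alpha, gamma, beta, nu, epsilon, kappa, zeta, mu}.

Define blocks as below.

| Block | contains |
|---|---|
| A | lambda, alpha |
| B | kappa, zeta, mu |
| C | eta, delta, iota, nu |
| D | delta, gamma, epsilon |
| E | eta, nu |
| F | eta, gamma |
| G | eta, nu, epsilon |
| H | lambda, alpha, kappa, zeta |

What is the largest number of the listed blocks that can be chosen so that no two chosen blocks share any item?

4

A, B, D, E are pairwise disjoint (A={lambda,alpha}; B={kappa,zeta,mu}; D={delta,gamma,epsilon}; E={eta,nu}).
Every remaining block overlaps one of these, and no 5 of the listed blocks are pairwise disjoint, so 4 is the maximum.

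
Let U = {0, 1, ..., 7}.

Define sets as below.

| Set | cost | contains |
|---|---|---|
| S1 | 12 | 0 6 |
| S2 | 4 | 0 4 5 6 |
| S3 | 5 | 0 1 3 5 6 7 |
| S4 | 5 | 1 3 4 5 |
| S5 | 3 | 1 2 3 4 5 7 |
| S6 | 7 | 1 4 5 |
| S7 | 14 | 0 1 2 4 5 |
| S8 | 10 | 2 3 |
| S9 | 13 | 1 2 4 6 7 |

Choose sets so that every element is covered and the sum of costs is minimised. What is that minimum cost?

7

S2, S5 together cover every element (S2 ∪ S5 = {0, 1, 2, 3, 4, 5, 6, 7}); total cost 4 + 3 = 7.
No covering selection has total cost below 7.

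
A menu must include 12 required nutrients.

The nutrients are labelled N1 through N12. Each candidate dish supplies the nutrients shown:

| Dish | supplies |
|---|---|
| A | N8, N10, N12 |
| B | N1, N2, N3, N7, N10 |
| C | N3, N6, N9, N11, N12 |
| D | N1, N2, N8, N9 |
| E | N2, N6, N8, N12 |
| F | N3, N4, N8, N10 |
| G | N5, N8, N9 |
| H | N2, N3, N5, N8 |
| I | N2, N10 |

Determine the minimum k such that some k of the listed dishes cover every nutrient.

Take {B, C, F, G}. Their union is {N1, N2, N3, N4, N5, N6, N7, N8, N9, N10, N11, N12}, which is all 12 nutrients.
No 3 of the 9 dishes cover everything (all 84 combinations miss at least one nutrient), so 4 is optimal.

4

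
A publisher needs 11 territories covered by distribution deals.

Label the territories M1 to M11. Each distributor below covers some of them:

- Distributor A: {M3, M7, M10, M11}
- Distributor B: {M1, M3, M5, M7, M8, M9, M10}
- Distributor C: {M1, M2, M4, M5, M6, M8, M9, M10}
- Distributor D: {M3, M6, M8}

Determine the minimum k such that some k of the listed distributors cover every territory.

2

Take {A, C}. Their union is {M1, M2, M3, M4, M5, M6, M7, M8, M9, M10, M11}, which is all 11 territories.
No single distributor has all 11 territories (the largest, C, has 8), so 2 is optimal.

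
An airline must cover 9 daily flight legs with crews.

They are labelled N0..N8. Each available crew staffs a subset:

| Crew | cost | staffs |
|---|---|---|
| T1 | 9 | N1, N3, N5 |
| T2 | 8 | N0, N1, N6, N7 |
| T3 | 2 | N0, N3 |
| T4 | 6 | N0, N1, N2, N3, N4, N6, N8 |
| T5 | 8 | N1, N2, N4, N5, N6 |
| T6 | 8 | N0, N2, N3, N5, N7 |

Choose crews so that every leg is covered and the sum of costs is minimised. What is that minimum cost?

14

T4, T6 together cover every leg (T4 ∪ T6 = {N0, N1, N2, N3, N4, N5, N6, N7, N8}); total cost 6 + 8 = 14.
No covering selection has total cost below 14.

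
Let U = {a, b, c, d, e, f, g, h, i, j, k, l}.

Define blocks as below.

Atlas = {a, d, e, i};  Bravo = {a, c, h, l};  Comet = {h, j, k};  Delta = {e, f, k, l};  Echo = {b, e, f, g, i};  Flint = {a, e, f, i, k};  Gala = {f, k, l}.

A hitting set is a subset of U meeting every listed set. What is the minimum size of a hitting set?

3

T = {f, h, i} meets every block (each contains at least one member of T), and |T| = 3.
No choice of 2 items meets every block, so 3 is the minimum.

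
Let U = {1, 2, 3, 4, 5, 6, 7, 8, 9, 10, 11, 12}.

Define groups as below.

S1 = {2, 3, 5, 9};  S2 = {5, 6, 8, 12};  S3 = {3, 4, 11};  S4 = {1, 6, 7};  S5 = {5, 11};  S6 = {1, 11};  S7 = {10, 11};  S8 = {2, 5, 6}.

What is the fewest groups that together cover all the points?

5

S1 and S2 and S3 and S4 and S7 together: S1 ∪ S2 ∪ S3 ∪ S4 ∪ S7 = {1, 2, 3, 4, 5, 6, 7, 8, 9, 10, 11, 12} — every point is covered.
No 4 of the 8 groups cover everything (all 70 combinations miss at least one point), so 5 is optimal.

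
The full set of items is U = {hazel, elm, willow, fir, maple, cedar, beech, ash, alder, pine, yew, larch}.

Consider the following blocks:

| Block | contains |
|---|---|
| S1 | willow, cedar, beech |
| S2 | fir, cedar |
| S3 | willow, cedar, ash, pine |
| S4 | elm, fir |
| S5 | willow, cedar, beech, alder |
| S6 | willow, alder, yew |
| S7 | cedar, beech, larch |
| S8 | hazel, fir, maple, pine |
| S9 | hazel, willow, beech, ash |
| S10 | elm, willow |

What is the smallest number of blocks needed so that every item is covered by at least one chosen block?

5

S3, S4, S6, S7, and S8 cover everything between them: the union {hazel, elm, willow, fir, maple, cedar, beech, ash, alder, pine, yew, larch} is all of U.
No 4 of the 10 blocks cover everything (all 210 combinations miss at least one item), so 5 is optimal.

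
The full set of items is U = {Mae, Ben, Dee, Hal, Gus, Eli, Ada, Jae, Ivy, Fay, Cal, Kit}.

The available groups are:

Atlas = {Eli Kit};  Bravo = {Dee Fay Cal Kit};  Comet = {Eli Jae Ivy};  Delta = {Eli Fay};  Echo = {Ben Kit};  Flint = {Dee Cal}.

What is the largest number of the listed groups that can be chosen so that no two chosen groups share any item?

3

Comet, Echo, Flint are pairwise disjoint (Comet={Eli,Jae,Ivy}; Echo={Ben,Kit}; Flint={Dee,Cal}).
Every remaining group overlaps one of these, and no 4 of the listed groups are pairwise disjoint, so 3 is the maximum.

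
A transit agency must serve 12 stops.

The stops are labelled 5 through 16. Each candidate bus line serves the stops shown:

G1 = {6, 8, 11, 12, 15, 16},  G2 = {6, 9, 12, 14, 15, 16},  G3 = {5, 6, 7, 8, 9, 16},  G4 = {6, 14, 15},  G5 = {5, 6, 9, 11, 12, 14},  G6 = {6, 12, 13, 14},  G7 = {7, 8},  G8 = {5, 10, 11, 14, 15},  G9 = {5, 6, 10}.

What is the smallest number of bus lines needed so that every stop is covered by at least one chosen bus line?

Take {G3, G6, G8}. Their union is {5, 6, 7, 8, 9, 10, 11, 12, 13, 14, 15, 16}, which is all 12 stops.
Only G6 contains 13, so G6 is forced; the remaining 8 stops need at least 2 more bus lines (each remaining bus line adds at most 5) — so at least 3 bus lines are needed, and 3 is optimal.

3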